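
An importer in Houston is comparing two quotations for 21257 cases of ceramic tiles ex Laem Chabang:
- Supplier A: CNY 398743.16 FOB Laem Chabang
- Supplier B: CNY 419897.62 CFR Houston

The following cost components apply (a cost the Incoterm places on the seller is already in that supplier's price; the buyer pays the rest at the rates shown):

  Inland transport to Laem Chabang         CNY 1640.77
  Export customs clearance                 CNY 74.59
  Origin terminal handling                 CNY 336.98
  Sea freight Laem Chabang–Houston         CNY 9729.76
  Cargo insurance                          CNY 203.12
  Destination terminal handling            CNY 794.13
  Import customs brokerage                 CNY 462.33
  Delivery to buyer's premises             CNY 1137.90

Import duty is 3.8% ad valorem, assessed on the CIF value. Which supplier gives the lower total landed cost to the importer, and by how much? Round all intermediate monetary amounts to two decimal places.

Supplier A is cheaper by CNY 11858.84

Supplier A (FOB):
CIF value = FOB price + freight + insurance = 398743.16 + 9729.76 + 203.12 = 408676.04
Import duty = 408676.04 × 3.8% = 15529.69
Buyer bears (A): 9729.76 + 203.12 + 794.13 + 462.33 + 1137.90 = 12327.24
Landed cost (A) = invoice 398743.16 + 12327.24 + duty 15529.69 = 426600.09
Supplier B (CFR):
CIF value = CFR price + insurance = 419897.62 + 203.12 = 420100.74
Import duty = 420100.74 × 3.8% = 15963.83
Buyer bears (B): 203.12 + 794.13 + 462.33 + 1137.90 = 2597.48
Landed cost (B) = invoice 419897.62 + 2597.48 + duty 15963.83 = 438458.93
Difference = |426600.09 − 438458.93| = 11858.84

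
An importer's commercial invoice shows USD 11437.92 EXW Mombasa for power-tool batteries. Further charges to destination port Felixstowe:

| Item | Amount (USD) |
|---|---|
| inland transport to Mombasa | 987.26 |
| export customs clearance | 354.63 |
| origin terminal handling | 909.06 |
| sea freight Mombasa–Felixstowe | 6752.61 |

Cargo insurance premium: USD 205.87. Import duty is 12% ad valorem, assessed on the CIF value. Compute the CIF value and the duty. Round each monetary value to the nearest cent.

CIF = EXW price + pre-shipment costs + freight + insurance
CIF = 11437.92 + 987.26 + 354.63 + 909.06 + 6752.61 + 205.87 = 20647.35
Import duty = 20647.35 × 12% = 2477.68

CIF value: USD 20647.35; import duty: USD 2477.68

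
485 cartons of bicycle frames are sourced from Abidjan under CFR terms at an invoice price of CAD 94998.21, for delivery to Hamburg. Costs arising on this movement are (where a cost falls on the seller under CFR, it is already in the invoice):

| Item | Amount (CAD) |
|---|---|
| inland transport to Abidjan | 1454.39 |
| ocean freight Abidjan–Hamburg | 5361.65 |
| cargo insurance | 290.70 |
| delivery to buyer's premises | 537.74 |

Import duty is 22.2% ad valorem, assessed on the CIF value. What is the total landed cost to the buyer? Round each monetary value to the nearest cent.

Total landed cost: CAD 116980.79

CFR: the seller pays costs through ocean freight to the destination port, but not insurance.
Already in the invoice (seller's account under CFR): inland to port, freight — exclude.
CIF value = CFR price + insurance = 94998.21 + 290.70 = 95288.91
Import duty = 95288.91 × 22.2% = 21154.14
Buyer bears: insurance 290.70 + delivery 537.74 + duty 21154.14 = 21982.58
Landed cost = invoice 94998.21 + 21982.58 = 116980.79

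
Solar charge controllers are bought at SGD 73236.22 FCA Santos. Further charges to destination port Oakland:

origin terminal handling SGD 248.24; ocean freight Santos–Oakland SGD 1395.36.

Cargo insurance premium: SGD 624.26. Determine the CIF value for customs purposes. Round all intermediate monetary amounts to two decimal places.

CIF value: SGD 75504.08

CIF = FCA price + pre-shipment costs + freight + insurance
CIF = 73236.22 + 248.24 + 1395.36 + 624.26 = 75504.08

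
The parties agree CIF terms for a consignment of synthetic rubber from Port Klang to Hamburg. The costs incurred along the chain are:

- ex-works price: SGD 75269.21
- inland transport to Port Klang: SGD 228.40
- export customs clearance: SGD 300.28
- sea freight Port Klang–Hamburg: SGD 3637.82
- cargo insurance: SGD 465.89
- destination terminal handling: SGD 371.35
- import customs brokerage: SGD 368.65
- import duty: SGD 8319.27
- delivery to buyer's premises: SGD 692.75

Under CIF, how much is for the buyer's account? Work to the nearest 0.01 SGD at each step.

Buyer's account: SGD 9752.02

CIF: the seller pays costs through ocean freight and marine insurance to the destination port.
Seller's account: goods 75269.21 + inland to port 228.40 + export clearance 300.28 + freight 3637.82 + insurance 465.89 = 79901.60
Buyer's account: destination terminal 371.35 + brokerage 368.65 + duty 8319.27 + delivery 692.75 = 9752.02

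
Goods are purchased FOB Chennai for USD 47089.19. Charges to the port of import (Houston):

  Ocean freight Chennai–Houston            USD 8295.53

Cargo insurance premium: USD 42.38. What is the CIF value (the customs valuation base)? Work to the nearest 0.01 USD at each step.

CIF = FOB price + freight + insurance
CIF = 47089.19 + 8295.53 + 42.38 = 55427.10

CIF value: USD 55427.10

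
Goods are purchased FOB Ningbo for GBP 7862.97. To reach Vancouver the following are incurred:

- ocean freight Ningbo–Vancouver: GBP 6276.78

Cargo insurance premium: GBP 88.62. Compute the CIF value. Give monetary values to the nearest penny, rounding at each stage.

CIF value: GBP 14228.37

CIF = FOB price + freight + insurance
CIF = 7862.97 + 6276.78 + 88.62 = 14228.37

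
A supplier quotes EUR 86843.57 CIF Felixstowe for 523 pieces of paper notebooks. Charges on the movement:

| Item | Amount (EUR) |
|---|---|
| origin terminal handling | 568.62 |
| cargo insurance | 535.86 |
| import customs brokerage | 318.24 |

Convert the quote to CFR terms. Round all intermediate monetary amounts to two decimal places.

CFR price: EUR 86307.71

Not relevant to the conversion: origin terminal — on the seller under both CIF and CFR; already in the CIF price and stays in the CFR price. brokerage — on the buyer under both terms; not part of either seller's price.
From CIF to CFR, the seller no longer bears: insurance.
CFR price = 86843.57 − 535.86 = 86307.71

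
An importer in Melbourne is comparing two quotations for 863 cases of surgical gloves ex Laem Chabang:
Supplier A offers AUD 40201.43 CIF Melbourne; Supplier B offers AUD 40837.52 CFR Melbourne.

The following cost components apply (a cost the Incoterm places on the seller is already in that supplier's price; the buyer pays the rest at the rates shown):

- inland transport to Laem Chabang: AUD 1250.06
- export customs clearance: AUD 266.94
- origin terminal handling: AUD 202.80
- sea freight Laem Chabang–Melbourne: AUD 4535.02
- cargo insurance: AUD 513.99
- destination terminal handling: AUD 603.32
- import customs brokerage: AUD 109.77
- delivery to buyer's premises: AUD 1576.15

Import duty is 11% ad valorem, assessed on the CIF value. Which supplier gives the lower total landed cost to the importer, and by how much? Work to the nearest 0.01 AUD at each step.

Supplier A (CIF):
The CIF price already equals the CIF value: 40201.43
Import duty = 40201.43 × 11% = 4422.16
Buyer bears (A): 603.32 + 109.77 + 1576.15 = 2289.24
Landed cost (A) = invoice 40201.43 + 2289.24 + duty 4422.16 = 46912.83
Supplier B (CFR):
CIF value = CFR price + insurance = 40837.52 + 513.99 = 41351.51
Import duty = 41351.51 × 11% = 4548.67
Buyer bears (B): 513.99 + 603.32 + 109.77 + 1576.15 = 2803.23
Landed cost (B) = invoice 40837.52 + 2803.23 + duty 4548.67 = 48189.42
Difference = |46912.83 − 48189.42| = 1276.59

Supplier A is cheaper by AUD 1276.59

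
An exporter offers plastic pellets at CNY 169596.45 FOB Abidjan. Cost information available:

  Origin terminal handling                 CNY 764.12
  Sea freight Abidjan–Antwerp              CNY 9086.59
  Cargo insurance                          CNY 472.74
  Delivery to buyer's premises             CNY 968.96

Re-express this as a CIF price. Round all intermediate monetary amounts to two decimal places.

Not relevant to the conversion: origin terminal — on the seller under both FOB and CIF; already in the FOB price and stays in the CIF price. delivery — on the buyer under both terms; not part of either seller's price.
From FOB to CIF, the seller additionally bears: freight, insurance.
CIF price = 169596.45 + 9086.59 + 472.74 = 179155.78

CIF price: CNY 179155.78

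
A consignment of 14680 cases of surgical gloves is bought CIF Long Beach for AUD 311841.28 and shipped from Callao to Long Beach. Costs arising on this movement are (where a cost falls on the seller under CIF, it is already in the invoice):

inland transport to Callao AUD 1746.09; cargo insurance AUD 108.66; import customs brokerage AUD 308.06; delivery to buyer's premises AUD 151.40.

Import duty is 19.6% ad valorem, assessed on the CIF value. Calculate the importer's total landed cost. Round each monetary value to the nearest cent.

Total landed cost: AUD 373421.63

CIF: the seller pays costs through ocean freight and marine insurance to the destination port.
Already in the invoice (seller's account under CIF): inland to port, insurance — exclude.
The CIF price already equals the CIF value: 311841.28
Import duty = 311841.28 × 19.6% = 61120.89
Buyer bears: brokerage 308.06 + delivery 151.40 + duty 61120.89 = 61580.35
Landed cost = invoice 311841.28 + 61580.35 = 373421.63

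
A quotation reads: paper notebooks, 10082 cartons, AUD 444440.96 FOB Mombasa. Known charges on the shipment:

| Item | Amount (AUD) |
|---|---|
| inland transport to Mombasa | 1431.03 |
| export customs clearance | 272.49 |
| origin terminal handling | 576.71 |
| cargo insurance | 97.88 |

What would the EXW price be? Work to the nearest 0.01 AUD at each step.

EXW price: AUD 442160.73

Not relevant to the conversion: insurance — on the buyer under both terms; not part of either seller's price.
From FOB to EXW, the seller no longer bears: inland to port, export clearance, origin terminal.
EXW price = 444440.96 − 1431.03 − 272.49 − 576.71 = 442160.73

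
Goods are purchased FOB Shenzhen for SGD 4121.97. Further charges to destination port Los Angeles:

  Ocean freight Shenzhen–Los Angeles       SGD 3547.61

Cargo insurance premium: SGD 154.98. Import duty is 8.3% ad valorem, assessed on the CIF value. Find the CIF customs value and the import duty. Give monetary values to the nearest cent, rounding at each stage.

CIF = FOB price + freight + insurance
CIF = 4121.97 + 3547.61 + 154.98 = 7824.56
Import duty = 7824.56 × 8.3% = 649.44

CIF value: SGD 7824.56; import duty: SGD 649.44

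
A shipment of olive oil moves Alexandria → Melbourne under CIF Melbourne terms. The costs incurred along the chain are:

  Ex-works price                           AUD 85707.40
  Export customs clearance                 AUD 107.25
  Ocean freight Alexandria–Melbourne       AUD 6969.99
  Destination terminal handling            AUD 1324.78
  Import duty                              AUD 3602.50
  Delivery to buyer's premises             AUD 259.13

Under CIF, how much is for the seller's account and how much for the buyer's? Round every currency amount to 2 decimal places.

CIF: the seller pays costs through ocean freight and marine insurance to the destination port.
Seller's account: goods 85707.40 + export clearance 107.25 + freight 6969.99 = 92784.64
Buyer's account: destination terminal 1324.78 + duty 3602.50 + delivery 259.13 = 5186.41

Seller: AUD 92784.64; buyer: AUD 5186.41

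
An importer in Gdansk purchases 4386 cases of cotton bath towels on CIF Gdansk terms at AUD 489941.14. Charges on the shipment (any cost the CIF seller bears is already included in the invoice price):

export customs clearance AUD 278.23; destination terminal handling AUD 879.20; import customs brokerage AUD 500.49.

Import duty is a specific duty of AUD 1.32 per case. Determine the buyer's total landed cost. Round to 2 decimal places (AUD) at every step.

CIF: the seller pays costs through ocean freight and marine insurance to the destination port.
Already in the invoice (seller's account under CIF): export clearance — exclude.
The CIF price already equals the CIF value: 489941.14
Import duty = 4386 × 1.32 = 5789.52
Buyer bears: destination terminal 879.20 + brokerage 500.49 + duty 5789.52 = 7169.21
Landed cost = invoice 489941.14 + 7169.21 = 497110.35

Total landed cost: AUD 497110.35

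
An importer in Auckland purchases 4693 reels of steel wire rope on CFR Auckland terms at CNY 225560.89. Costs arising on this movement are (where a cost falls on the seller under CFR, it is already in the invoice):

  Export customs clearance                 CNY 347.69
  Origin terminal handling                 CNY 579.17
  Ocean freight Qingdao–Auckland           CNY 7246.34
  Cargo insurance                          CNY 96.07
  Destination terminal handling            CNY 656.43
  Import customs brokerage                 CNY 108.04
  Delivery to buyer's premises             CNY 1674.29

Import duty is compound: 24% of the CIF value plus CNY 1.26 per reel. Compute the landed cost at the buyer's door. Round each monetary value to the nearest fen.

CFR: the seller pays costs through ocean freight to the destination port, but not insurance.
Already in the invoice (seller's account under CFR): export clearance, origin terminal, freight — exclude.
CIF value = CFR price + insurance = 225560.89 + 96.07 = 225656.96
Ad valorem component: 225656.96 × 24% = 54157.67
Specific component: 4693 × 1.26 = 5913.18
Import duty = 54157.67 + 5913.18 = 60070.85
Buyer bears: insurance 96.07 + destination terminal 656.43 + brokerage 108.04 + delivery 1674.29 + duty 60070.85 = 62605.68
Landed cost = invoice 225560.89 + 62605.68 = 288166.57

Total landed cost: CNY 288166.57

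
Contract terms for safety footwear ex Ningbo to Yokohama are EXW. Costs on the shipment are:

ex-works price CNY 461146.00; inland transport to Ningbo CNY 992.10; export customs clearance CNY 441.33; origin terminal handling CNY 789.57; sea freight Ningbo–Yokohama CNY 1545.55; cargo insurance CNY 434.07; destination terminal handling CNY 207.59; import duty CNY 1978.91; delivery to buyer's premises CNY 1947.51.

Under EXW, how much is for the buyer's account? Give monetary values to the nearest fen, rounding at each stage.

EXW: the seller makes goods available at their premises; the buyer bears all onward costs.
Seller's account: goods 461146.00 = 461146.00
Buyer's account: inland to port 992.10 + export clearance 441.33 + origin terminal 789.57 + freight 1545.55 + insurance 434.07 + destination terminal 207.59 + duty 1978.91 + delivery 1947.51 = 8336.63

Buyer's account: CNY 8336.63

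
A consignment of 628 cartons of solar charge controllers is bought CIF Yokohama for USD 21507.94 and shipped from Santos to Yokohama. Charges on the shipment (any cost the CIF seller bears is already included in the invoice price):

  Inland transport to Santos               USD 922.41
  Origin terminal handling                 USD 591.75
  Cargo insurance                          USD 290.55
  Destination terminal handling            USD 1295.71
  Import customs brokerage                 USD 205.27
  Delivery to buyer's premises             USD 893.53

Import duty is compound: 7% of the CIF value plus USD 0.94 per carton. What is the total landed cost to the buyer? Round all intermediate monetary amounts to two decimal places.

CIF: the seller pays costs through ocean freight and marine insurance to the destination port.
Already in the invoice (seller's account under CIF): inland to port, origin terminal, insurance — exclude.
The CIF price already equals the CIF value: 21507.94
Ad valorem component: 21507.94 × 7% = 1505.56
Specific component: 628 × 0.94 = 590.32
Import duty = 1505.56 + 590.32 = 2095.88
Buyer bears: destination terminal 1295.71 + brokerage 205.27 + delivery 893.53 + duty 2095.88 = 4490.39
Landed cost = invoice 21507.94 + 4490.39 = 25998.33

Total landed cost: USD 25998.33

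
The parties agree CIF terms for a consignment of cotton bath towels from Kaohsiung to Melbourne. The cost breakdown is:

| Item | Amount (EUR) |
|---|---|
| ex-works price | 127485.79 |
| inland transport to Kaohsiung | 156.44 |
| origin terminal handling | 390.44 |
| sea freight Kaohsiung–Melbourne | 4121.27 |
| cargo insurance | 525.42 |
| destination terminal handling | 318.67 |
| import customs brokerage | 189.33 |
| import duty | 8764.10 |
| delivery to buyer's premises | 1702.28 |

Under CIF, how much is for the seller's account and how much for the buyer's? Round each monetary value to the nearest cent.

Seller: EUR 132679.36; buyer: EUR 10974.38

CIF: the seller pays costs through ocean freight and marine insurance to the destination port.
Seller's account: goods 127485.79 + inland to port 156.44 + origin terminal 390.44 + freight 4121.27 + insurance 525.42 = 132679.36
Buyer's account: destination terminal 318.67 + brokerage 189.33 + duty 8764.10 + delivery 1702.28 = 10974.38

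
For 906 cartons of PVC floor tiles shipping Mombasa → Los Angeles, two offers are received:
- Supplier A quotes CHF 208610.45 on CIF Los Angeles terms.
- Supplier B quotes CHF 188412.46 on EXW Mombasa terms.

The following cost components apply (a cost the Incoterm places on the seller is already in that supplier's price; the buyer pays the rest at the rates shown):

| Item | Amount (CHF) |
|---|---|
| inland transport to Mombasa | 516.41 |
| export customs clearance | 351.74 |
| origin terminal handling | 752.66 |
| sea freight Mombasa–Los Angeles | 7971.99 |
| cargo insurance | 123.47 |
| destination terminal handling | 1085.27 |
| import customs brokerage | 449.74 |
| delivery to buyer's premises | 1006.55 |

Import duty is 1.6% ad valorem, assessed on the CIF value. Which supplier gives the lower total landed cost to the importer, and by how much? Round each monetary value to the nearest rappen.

Supplier A (CIF):
The CIF price already equals the CIF value: 208610.45
Import duty = 208610.45 × 1.6% = 3337.77
Buyer bears (A): 1085.27 + 449.74 + 1006.55 = 2541.56
Landed cost (A) = invoice 208610.45 + 2541.56 + duty 3337.77 = 214489.78
Supplier B (EXW):
CIF value = EXW price + inland to port + export clearance + origin terminal + freight + insurance = 188412.46 + 516.41 + 351.74 + 752.66 + 7971.99 + 123.47 = 198128.73
Import duty = 198128.73 × 1.6% = 3170.06
Buyer bears (B): 516.41 + 351.74 + 752.66 + 7971.99 + 123.47 + 1085.27 + 449.74 + 1006.55 = 12257.83
Landed cost (B) = invoice 188412.46 + 12257.83 + duty 3170.06 = 203840.35
Difference = |214489.78 − 203840.35| = 10649.43

Supplier B is cheaper by CHF 10649.43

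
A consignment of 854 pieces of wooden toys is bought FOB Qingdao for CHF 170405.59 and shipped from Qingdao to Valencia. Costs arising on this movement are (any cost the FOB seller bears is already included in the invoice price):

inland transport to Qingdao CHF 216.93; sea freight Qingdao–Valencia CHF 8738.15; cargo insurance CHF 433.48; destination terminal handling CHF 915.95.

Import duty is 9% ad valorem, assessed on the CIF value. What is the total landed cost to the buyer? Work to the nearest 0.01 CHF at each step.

Total landed cost: CHF 196655.12

FOB: the seller bears costs until goods are on board at the origin port; the buyer bears freight, insurance and all costs thereafter.
Already in the invoice (seller's account under FOB): inland to port — exclude.
CIF value = FOB price + freight + insurance = 170405.59 + 8738.15 + 433.48 = 179577.22
Import duty = 179577.22 × 9% = 16161.95
Buyer bears: freight 8738.15 + insurance 433.48 + destination terminal 915.95 + duty 16161.95 = 26249.53
Landed cost = invoice 170405.59 + 26249.53 = 196655.12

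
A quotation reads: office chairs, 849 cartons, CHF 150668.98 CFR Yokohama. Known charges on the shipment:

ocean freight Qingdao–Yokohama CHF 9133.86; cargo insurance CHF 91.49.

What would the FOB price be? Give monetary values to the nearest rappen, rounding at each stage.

FOB price: CHF 141535.12

Not relevant to the conversion: insurance — on the buyer under both terms; not part of either seller's price.
From CFR to FOB, the seller no longer bears: freight.
FOB price = 150668.98 − 9133.86 = 141535.12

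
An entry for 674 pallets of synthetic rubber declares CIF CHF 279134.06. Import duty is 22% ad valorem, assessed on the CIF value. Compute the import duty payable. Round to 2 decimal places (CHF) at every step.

Import duty = 279134.06 × 22% = 61409.49

Import duty: CHF 61409.49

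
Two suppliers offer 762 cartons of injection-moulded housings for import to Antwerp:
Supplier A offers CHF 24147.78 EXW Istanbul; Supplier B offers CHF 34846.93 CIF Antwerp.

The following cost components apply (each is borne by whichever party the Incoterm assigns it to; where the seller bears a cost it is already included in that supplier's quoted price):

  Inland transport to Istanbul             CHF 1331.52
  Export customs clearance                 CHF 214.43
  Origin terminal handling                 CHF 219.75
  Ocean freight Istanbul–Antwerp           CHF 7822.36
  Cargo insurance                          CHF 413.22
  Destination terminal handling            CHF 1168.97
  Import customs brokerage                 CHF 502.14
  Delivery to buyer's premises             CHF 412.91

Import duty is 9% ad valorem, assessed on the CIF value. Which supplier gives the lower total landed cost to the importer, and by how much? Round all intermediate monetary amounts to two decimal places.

Supplier A is cheaper by CHF 760.67

Supplier A (EXW):
CIF value = EXW price + inland to port + export clearance + origin terminal + freight + insurance = 24147.78 + 1331.52 + 214.43 + 219.75 + 7822.36 + 413.22 = 34149.06
Import duty = 34149.06 × 9% = 3073.42
Buyer bears (A): 1331.52 + 214.43 + 219.75 + 7822.36 + 413.22 + 1168.97 + 502.14 + 412.91 = 12085.30
Landed cost (A) = invoice 24147.78 + 12085.30 + duty 3073.42 = 39306.50
Supplier B (CIF):
The CIF price already equals the CIF value: 34846.93
Import duty = 34846.93 × 9% = 3136.22
Buyer bears (B): 1168.97 + 502.14 + 412.91 = 2084.02
Landed cost (B) = invoice 34846.93 + 2084.02 + duty 3136.22 = 40067.17
Difference = |39306.50 − 40067.17| = 760.67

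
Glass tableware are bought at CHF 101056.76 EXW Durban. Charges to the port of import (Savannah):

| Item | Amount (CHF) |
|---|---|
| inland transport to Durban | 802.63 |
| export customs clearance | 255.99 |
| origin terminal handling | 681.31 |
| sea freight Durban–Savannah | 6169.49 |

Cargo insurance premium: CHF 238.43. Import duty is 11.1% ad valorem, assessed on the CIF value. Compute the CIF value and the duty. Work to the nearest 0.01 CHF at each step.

CIF = EXW price + pre-shipment costs + freight + insurance
CIF = 101056.76 + 802.63 + 255.99 + 681.31 + 6169.49 + 238.43 = 109204.61
Import duty = 109204.61 × 11.1% = 12121.71

CIF value: CHF 109204.61; import duty: CHF 12121.71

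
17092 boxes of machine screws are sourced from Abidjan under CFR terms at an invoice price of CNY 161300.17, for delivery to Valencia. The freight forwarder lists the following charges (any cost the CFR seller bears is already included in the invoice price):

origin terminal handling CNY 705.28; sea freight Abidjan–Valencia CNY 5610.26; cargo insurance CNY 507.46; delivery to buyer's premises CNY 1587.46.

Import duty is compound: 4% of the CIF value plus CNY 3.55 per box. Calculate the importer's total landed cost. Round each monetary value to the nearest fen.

CFR: the seller pays costs through ocean freight to the destination port, but not insurance.
Already in the invoice (seller's account under CFR): origin terminal, freight — exclude.
CIF value = CFR price + insurance = 161300.17 + 507.46 = 161807.63
Ad valorem component: 161807.63 × 4% = 6472.31
Specific component: 17092 × 3.55 = 60676.60
Import duty = 6472.31 + 60676.60 = 67148.91
Buyer bears: insurance 507.46 + delivery 1587.46 + duty 67148.91 = 69243.83
Landed cost = invoice 161300.17 + 69243.83 = 230544.00

Total landed cost: CNY 230544.00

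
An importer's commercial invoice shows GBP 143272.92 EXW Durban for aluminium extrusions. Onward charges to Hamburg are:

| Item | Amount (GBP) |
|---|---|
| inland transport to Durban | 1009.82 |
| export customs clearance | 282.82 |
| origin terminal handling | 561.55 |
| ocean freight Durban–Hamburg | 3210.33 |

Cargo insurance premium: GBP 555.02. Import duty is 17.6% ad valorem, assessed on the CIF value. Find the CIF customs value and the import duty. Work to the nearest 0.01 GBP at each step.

CIF value: GBP 148892.46; import duty: GBP 26205.07

CIF = EXW price + pre-shipment costs + freight + insurance
CIF = 143272.92 + 1009.82 + 282.82 + 561.55 + 3210.33 + 555.02 = 148892.46
Import duty = 148892.46 × 17.6% = 26205.07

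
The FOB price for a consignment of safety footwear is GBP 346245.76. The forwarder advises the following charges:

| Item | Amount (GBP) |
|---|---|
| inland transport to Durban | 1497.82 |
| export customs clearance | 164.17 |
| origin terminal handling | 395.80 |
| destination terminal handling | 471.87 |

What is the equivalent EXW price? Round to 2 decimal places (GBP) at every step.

Not relevant to the conversion: destination terminal — on the buyer under both terms; not part of either seller's price.
From FOB to EXW, the seller no longer bears: inland to port, export clearance, origin terminal.
EXW price = 346245.76 − 1497.82 − 164.17 − 395.80 = 344187.97

EXW price: GBP 344187.97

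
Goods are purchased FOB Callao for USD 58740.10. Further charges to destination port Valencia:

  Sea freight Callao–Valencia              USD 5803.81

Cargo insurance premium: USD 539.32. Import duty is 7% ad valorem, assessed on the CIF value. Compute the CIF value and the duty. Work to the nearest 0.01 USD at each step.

CIF value: USD 65083.23; import duty: USD 4555.83

CIF = FOB price + freight + insurance
CIF = 58740.10 + 5803.81 + 539.32 = 65083.23
Import duty = 65083.23 × 7% = 4555.83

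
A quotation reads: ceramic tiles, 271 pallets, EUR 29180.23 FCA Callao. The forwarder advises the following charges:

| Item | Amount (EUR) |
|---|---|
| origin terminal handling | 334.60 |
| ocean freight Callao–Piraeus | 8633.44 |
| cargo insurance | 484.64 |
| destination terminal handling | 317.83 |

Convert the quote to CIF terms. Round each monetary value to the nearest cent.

CIF price: EUR 38632.91

Not relevant to the conversion: destination terminal — on the buyer under both terms; not part of either seller's price.
From FCA to CIF, the seller additionally bears: origin terminal, freight, insurance.
CIF price = 29180.23 + 334.60 + 8633.44 + 484.64 = 38632.91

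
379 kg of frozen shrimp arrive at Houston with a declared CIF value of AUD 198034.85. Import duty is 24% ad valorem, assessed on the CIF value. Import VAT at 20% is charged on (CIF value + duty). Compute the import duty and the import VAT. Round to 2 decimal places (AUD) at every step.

Import duty: AUD 47528.36; import VAT: AUD 49112.64

Import duty = 198034.85 × 24% = 47528.36
VAT base = CIF + duty = 198034.85 + 47528.36 = 245563.21
Import VAT = 245563.21 × 20% = 49112.64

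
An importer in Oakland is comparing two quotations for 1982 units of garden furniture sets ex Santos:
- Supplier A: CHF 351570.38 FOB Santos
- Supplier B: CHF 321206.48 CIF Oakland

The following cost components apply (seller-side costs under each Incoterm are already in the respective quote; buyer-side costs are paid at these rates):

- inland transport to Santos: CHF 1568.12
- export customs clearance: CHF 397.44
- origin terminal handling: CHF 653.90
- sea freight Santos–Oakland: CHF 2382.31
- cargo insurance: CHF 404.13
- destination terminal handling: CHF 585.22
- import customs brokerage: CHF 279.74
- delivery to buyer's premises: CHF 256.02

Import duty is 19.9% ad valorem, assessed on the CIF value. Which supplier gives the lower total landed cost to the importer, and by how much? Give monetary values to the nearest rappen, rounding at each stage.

Supplier A (FOB):
CIF value = FOB price + freight + insurance = 351570.38 + 2382.31 + 404.13 = 354356.82
Import duty = 354356.82 × 19.9% = 70517.01
Buyer bears (A): 2382.31 + 404.13 + 585.22 + 279.74 + 256.02 = 3907.42
Landed cost (A) = invoice 351570.38 + 3907.42 + duty 70517.01 = 425994.81
Supplier B (CIF):
The CIF price already equals the CIF value: 321206.48
Import duty = 321206.48 × 19.9% = 63920.09
Buyer bears (B): 585.22 + 279.74 + 256.02 = 1120.98
Landed cost (B) = invoice 321206.48 + 1120.98 + duty 63920.09 = 386247.55
Difference = |425994.81 − 386247.55| = 39747.26

Supplier B is cheaper by CHF 39747.26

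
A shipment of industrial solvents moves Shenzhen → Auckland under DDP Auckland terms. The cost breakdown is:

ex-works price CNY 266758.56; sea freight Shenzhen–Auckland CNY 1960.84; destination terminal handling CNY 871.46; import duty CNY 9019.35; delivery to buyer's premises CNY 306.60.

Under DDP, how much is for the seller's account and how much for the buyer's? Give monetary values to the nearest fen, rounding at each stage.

DDP: the seller bears all costs including import duty.
Seller's account: goods 266758.56 + freight 1960.84 + destination terminal 871.46 + duty 9019.35 + delivery 306.60 = 278916.81
Buyer's account: 0.00

Seller: CNY 278916.81; buyer: CNY 0.00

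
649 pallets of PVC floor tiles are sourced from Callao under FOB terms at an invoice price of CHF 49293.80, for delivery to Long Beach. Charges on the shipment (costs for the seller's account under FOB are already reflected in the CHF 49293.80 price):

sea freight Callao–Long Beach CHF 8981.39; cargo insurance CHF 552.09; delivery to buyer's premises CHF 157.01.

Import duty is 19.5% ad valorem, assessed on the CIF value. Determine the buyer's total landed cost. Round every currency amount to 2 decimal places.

FOB: the seller bears costs until goods are on board at the origin port; the buyer bears freight, insurance and all costs thereafter.
CIF value = FOB price + freight + insurance = 49293.80 + 8981.39 + 552.09 = 58827.28
Import duty = 58827.28 × 19.5% = 11471.32
Buyer bears: freight 8981.39 + insurance 552.09 + delivery 157.01 + duty 11471.32 = 21161.81
Landed cost = invoice 49293.80 + 21161.81 = 70455.61

Total landed cost: CHF 70455.61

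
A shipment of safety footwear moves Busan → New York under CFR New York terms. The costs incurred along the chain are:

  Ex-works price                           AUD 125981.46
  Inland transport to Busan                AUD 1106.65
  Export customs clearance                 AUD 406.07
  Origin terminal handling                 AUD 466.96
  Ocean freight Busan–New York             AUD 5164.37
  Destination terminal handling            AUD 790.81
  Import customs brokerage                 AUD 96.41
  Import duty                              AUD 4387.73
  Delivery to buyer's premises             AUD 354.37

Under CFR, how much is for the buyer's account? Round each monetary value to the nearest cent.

Buyer's account: AUD 5629.32

CFR: the seller pays costs through ocean freight to the destination port, but not insurance.
Seller's account: goods 125981.46 + inland to port 1106.65 + export clearance 406.07 + origin terminal 466.96 + freight 5164.37 = 133125.51
Buyer's account: destination terminal 790.81 + brokerage 96.41 + duty 4387.73 + delivery 354.37 = 5629.32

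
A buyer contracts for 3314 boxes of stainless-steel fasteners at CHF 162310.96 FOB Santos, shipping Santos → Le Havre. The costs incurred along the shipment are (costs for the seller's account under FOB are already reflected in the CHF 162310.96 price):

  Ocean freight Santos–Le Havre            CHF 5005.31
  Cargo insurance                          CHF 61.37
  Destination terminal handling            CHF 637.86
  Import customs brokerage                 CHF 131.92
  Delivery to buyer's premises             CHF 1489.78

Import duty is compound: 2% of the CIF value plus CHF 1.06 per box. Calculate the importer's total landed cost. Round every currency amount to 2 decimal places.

Total landed cost: CHF 176497.59

FOB: the seller bears costs until goods are on board at the origin port; the buyer bears freight, insurance and all costs thereafter.
CIF value = FOB price + freight + insurance = 162310.96 + 5005.31 + 61.37 = 167377.64
Ad valorem component: 167377.64 × 2% = 3347.55
Specific component: 3314 × 1.06 = 3512.84
Import duty = 3347.55 + 3512.84 = 6860.39
Buyer bears: freight 5005.31 + insurance 61.37 + destination terminal 637.86 + brokerage 131.92 + delivery 1489.78 + duty 6860.39 = 14186.63
Landed cost = invoice 162310.96 + 14186.63 = 176497.59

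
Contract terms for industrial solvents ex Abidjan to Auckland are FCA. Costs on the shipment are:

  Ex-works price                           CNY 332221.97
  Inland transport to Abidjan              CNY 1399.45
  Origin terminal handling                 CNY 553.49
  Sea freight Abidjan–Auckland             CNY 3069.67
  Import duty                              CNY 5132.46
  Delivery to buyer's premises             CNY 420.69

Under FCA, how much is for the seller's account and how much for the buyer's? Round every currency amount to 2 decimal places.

FCA: the seller delivers export-cleared goods to the carrier; the buyer bears costs from that point.
Seller's account: goods 332221.97 + inland to port 1399.45 = 333621.42
Buyer's account: origin terminal 553.49 + freight 3069.67 + duty 5132.46 + delivery 420.69 = 9176.31

Seller: CNY 333621.42; buyer: CNY 9176.31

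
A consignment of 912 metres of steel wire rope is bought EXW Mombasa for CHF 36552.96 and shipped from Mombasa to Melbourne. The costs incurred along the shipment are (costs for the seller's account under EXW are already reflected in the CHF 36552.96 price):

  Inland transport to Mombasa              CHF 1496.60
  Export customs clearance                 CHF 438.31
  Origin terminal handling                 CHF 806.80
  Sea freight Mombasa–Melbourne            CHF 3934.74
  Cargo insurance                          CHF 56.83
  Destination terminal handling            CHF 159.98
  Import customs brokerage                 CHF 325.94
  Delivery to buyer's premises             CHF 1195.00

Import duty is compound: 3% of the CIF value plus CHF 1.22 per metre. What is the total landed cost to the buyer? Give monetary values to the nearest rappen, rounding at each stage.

Total landed cost: CHF 47378.39

EXW: the seller makes goods available at their premises; the buyer bears all onward costs.
CIF value = EXW price + inland to port + export clearance + origin terminal + freight + insurance = 36552.96 + 1496.60 + 438.31 + 806.80 + 3934.74 + 56.83 = 43286.24
Ad valorem component: 43286.24 × 3% = 1298.59
Specific component: 912 × 1.22 = 1112.64
Import duty = 1298.59 + 1112.64 = 2411.23
Buyer bears: inland to port 1496.60 + export clearance 438.31 + origin terminal 806.80 + freight 3934.74 + insurance 56.83 + destination terminal 159.98 + brokerage 325.94 + delivery 1195.00 + duty 2411.23 = 10825.43
Landed cost = invoice 36552.96 + 10825.43 = 47378.39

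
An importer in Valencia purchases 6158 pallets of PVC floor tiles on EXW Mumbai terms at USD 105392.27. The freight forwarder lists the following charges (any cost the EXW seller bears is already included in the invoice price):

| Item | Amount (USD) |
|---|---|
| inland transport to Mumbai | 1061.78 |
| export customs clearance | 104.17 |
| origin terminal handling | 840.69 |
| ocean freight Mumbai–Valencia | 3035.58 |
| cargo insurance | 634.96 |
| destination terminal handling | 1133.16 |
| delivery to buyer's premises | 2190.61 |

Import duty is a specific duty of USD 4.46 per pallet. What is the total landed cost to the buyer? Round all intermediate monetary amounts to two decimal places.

Total landed cost: USD 141857.90

EXW: the seller makes goods available at their premises; the buyer bears all onward costs.
CIF value = EXW price + inland to port + export clearance + origin terminal + freight + insurance = 105392.27 + 1061.78 + 104.17 + 840.69 + 3035.58 + 634.96 = 111069.45
Import duty = 6158 × 4.46 = 27464.68
Buyer bears: inland to port 1061.78 + export clearance 104.17 + origin terminal 840.69 + freight 3035.58 + insurance 634.96 + destination terminal 1133.16 + delivery 2190.61 + duty 27464.68 = 36465.63
Landed cost = invoice 105392.27 + 36465.63 = 141857.90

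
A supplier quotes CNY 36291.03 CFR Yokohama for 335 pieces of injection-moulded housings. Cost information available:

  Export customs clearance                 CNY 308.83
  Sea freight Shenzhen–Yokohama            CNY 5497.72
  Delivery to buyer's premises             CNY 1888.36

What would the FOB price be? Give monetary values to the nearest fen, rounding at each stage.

Not relevant to the conversion: export clearance — on the seller under both CFR and FOB; already in the CFR price and stays in the FOB price. delivery — on the buyer under both terms; not part of either seller's price.
From CFR to FOB, the seller no longer bears: freight.
FOB price = 36291.03 − 5497.72 = 30793.31

FOB price: CNY 30793.31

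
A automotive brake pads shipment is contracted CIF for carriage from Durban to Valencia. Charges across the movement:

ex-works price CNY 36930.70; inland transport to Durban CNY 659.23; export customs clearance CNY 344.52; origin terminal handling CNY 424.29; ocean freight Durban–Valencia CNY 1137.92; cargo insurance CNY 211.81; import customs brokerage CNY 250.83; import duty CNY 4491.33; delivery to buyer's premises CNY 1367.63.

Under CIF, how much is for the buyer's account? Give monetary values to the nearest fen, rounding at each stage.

CIF: the seller pays costs through ocean freight and marine insurance to the destination port.
Seller's account: goods 36930.70 + inland to port 659.23 + export clearance 344.52 + origin terminal 424.29 + freight 1137.92 + insurance 211.81 = 39708.47
Buyer's account: brokerage 250.83 + duty 4491.33 + delivery 1367.63 = 6109.79

Buyer's account: CNY 6109.79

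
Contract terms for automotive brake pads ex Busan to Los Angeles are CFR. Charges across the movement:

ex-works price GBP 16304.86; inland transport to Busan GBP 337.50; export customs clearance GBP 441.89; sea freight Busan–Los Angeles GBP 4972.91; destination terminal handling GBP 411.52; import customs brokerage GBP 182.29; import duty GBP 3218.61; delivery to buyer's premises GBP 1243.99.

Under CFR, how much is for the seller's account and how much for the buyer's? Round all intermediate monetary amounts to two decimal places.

Seller: GBP 22057.16; buyer: GBP 5056.41

CFR: the seller pays costs through ocean freight to the destination port, but not insurance.
Seller's account: goods 16304.86 + inland to port 337.50 + export clearance 441.89 + freight 4972.91 = 22057.16
Buyer's account: destination terminal 411.52 + brokerage 182.29 + duty 3218.61 + delivery 1243.99 = 5056.41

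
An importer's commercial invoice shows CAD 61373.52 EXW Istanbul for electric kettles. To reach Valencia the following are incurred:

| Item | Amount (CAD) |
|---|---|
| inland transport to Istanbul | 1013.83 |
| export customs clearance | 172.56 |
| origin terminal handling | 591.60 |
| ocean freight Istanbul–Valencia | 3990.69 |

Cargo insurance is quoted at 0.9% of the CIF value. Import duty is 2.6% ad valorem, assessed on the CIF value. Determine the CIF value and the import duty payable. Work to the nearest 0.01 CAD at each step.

CIF value: CAD 67751.97; import duty: CAD 1761.55

Let C be the CIF value. C = EXW price + pre-shipment costs + freight + 0.9% × C
C − 0.9% × C = 61373.52 + 1013.83 + 172.56 + 591.60 + 3990.69
0.991 × C = 67142.20
C = 67142.20 / 0.991 = 67751.97
Insurance premium = 0.9% × 67751.97 = 609.77
Import duty = 67751.97 × 2.6% = 1761.55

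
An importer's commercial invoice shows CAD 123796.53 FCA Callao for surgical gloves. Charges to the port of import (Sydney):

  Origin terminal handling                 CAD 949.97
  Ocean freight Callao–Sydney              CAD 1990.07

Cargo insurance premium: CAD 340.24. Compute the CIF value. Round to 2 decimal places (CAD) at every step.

CIF = FCA price + pre-shipment costs + freight + insurance
CIF = 123796.53 + 949.97 + 1990.07 + 340.24 = 127076.81

CIF value: CAD 127076.81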